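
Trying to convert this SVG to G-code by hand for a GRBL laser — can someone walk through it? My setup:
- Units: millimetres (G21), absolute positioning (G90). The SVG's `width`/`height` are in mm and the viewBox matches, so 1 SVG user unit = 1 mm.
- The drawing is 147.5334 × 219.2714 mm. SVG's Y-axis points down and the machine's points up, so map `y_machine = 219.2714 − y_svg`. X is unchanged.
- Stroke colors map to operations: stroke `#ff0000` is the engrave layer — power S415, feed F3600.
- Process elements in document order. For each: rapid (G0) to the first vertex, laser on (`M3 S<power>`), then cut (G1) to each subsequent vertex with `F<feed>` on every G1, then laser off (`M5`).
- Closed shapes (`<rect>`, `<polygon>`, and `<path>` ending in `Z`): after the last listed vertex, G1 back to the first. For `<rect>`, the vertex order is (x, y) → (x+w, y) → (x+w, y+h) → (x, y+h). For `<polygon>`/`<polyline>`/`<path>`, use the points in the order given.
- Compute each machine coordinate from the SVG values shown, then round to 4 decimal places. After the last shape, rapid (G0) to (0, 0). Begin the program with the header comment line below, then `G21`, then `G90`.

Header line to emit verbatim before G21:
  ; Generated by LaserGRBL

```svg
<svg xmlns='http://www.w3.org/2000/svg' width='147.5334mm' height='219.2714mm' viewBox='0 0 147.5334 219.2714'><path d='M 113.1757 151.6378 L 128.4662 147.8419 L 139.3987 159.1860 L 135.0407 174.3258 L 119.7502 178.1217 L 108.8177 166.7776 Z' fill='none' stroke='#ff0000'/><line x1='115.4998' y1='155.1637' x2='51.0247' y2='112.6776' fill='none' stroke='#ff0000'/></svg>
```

; Generated by LaserGRBL
G21
G90
G0 X113.1757 Y67.6336
M3 S415
G1 X128.4662 Y71.4295 F3600
G1 X139.3987 Y60.0854 F3600
G1 X135.0407 Y44.9456 F3600
G1 X119.7502 Y41.1497 F3600
G1 X108.8177 Y52.4938 F3600
G1 X113.1757 Y67.6336 F3600
M5
G0 X115.4998 Y64.1077
M3 S415
G1 X51.0247 Y106.5938 F3600
M5
G0 X0.0000 Y0.0000

Since the viewBox matches the mm dimensions, user units are millimetres directly. The only transform is the Y-flip y_m = 219.2714 − y_svg.

Shape 1 is a regular polygon drawn with `<path>`. Its stroke #ff0000 means engrave at S415, F3600. After flipping Y the toolpath is (113.1757,67.6336) → (128.4662,71.4295) → (139.3987,60.0854) → (135.0407,44.9456) → (119.7502,41.1497) → (108.8177,52.4938) → (113.1757,67.6336), returning to the start.

Shape 2 is a line segment drawn with `<line>`. Its stroke #ff0000 means engrave at S415, F3600. After flipping Y the toolpath is (115.4998,64.1077) → (51.0247,106.5938).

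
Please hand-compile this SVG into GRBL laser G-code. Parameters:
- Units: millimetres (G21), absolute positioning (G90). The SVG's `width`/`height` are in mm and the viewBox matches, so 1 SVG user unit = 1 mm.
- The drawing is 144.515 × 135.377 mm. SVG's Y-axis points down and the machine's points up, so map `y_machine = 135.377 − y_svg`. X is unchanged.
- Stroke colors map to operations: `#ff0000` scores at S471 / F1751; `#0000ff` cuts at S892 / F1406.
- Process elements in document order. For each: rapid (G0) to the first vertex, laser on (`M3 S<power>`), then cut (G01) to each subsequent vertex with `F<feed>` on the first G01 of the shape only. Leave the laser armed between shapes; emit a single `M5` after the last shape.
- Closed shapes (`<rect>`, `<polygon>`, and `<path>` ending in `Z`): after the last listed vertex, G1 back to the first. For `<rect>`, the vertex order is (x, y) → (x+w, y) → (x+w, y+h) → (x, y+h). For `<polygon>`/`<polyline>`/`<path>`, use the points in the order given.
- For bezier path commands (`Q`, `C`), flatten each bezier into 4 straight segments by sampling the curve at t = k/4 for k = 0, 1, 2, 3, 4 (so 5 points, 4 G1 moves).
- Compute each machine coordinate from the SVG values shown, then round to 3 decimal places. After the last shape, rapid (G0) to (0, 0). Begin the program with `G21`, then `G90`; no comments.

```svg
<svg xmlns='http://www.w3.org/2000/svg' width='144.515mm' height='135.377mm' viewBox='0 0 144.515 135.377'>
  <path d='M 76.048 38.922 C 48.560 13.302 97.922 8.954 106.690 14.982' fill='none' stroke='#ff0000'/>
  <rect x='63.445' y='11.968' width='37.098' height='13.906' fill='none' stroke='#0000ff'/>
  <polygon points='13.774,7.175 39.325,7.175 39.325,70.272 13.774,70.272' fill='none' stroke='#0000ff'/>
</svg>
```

G21
G90
G0 X76.048 Y96.455
M3 S471
G01 X68.006 Y111.852 F1751
G01 X77.773 Y120.293
G01 X94.338 Y122.800
G01 X106.690 Y120.395
G0 X63.445 Y123.409
M3 S892
G01 X100.543 Y123.409 F1406
G01 X100.543 Y109.503
G01 X63.445 Y109.503
G01 X63.445 Y123.409
G0 X13.774 Y128.202
M3 S892
G01 X39.325 Y128.202 F1406
G01 X39.325 Y65.105
G01 X13.774 Y65.105
G01 X13.774 Y128.202
M5
G0 X0.000 Y0.000

1 u = 1 mm; y_m = 135.377 − y.

[1] `<path>` cubic bezier, #ff0000→score S471 F1751: (76.048,96.455) → (68.006,111.852) → (77.773,120.293) → (94.338,122.800) → (106.690,120.395)

[2] `<rect>` rectangle, #0000ff→cut S892 F1406: (63.445,123.409) → (100.543,123.409) → (100.543,109.503) → (63.445,109.503) → (63.445,123.409) (closed)

[3] `<polygon>` rectangle, #0000ff→cut S892 F1406: (13.774,128.202) → (39.325,128.202) → (39.325,65.105) → (13.774,65.105) → (13.774,128.202) (closed)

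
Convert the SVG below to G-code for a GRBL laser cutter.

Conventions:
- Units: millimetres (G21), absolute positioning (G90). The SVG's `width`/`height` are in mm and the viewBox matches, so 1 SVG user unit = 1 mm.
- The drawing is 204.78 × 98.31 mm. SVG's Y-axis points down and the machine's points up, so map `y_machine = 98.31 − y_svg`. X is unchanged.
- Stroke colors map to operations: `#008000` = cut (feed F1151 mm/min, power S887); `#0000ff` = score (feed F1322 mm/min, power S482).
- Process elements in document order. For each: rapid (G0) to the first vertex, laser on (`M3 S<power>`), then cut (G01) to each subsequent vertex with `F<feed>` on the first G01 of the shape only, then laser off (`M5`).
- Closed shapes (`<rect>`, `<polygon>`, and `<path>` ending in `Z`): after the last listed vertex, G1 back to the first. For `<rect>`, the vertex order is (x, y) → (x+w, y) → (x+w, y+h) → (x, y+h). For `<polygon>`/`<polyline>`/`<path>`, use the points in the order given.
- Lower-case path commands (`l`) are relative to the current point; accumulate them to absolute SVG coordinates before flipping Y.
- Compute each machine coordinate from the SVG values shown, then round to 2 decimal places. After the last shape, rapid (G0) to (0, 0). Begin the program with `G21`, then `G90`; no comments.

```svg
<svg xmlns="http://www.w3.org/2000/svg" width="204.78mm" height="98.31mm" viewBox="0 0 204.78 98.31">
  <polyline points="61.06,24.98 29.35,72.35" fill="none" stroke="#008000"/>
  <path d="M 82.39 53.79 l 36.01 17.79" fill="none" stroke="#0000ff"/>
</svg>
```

G21
G90
G0 X61.06 Y73.33
M3 S887
G01 X29.35 Y25.96 F1151
M5
G0 X82.39 Y44.52
M3 S482
G01 X118.40 Y26.73 F1322
M5
G0 X0.00 Y0.00

viewBox `0 0 204.78 98.31` with mm width/height → 1 unit = 1 mm. Flip: y_m = 98.31 − y_svg.

**Shape 1** — `<polyline>` line segment, stroke `#008000` → cut (S887, F1151). Machine vertices: (61.06,73.33) → (29.35,25.96). Open path.

**Shape 2** — `<path>` line segment, stroke `#0000ff` → score (S482, F1322). Machine vertices: (82.39,44.52) → (118.40,26.73). Open path.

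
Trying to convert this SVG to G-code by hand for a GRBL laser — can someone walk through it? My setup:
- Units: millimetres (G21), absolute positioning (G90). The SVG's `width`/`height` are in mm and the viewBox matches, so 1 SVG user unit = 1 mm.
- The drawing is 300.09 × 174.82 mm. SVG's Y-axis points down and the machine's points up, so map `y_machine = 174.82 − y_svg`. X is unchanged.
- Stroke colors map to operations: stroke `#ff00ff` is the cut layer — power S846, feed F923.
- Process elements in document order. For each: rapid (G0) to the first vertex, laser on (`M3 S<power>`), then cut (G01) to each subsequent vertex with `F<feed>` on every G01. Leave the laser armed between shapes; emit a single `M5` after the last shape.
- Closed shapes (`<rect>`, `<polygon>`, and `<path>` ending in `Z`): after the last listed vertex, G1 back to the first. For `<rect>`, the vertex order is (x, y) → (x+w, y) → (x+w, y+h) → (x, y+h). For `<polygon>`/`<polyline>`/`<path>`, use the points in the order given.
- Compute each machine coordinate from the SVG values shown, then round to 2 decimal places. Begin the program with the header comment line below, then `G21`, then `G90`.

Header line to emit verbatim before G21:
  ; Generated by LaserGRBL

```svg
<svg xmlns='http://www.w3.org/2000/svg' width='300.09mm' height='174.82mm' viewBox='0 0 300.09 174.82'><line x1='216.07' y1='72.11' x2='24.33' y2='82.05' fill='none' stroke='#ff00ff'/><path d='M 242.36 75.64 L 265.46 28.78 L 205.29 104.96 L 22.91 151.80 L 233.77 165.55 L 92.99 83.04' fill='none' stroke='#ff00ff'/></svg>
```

; Generated by LaserGRBL
G21
G90
G0 X216.07 Y102.71
M3 S846
G01 X24.33 Y92.77 F923
G0 X242.36 Y99.18
M3 S846
G01 X265.46 Y146.04 F923
G01 X205.29 Y69.86 F923
G01 X22.91 Y23.02 F923
G01 X233.77 Y9.27 F923
G01 X92.99 Y91.78 F923
M5

viewBox `0 0 300.09 174.82` with mm width/height → 1 unit = 1 mm. Flip: y_m = 174.82 − y_svg.

**Shape 1** — `<line>` line segment, stroke `#ff00ff` → cut (S846, F923). Machine vertices: (216.07,102.71) → (24.33,92.77). Open path.

**Shape 2** — `<path>` open polyline, stroke `#ff00ff` → cut (S846, F923). Machine vertices: (242.36,99.18) → (265.46,146.04) → (205.29,69.86) → (22.91,23.02) → (233.77,9.27) → (92.99,91.78). Open path.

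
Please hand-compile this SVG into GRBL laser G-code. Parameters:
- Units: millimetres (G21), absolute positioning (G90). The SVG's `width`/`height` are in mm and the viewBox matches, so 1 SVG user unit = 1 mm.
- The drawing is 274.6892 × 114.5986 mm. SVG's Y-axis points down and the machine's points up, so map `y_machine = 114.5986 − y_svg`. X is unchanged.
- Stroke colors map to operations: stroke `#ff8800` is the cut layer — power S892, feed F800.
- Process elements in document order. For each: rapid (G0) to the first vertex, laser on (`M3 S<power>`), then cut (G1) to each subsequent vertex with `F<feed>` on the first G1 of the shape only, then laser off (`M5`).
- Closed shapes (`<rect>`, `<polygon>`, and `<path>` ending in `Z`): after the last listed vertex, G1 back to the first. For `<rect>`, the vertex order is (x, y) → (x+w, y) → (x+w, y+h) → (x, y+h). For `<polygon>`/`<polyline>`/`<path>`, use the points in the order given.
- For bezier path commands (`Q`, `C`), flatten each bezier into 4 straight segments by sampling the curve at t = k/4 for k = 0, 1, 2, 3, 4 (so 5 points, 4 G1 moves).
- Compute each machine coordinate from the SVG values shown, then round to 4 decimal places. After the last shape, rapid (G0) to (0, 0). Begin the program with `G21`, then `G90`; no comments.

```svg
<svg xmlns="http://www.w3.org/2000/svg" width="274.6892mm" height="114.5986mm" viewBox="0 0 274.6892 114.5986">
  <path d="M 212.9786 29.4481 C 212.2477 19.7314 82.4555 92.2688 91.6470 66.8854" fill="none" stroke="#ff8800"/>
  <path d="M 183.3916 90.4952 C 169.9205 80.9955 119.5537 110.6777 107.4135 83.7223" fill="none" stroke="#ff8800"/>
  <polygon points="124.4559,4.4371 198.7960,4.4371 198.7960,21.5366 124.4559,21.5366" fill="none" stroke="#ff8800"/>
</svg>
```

1 u = 1 mm; y_m = 114.5986 − y.

[1] `<path>` cubic bezier, #ff8800→cut S892 F800: (212.9786,85.1505) → (192.4196,79.8306) → (148.5919,60.5568) → (106.6246,44.2206) → (91.6470,47.7132)

[2] `<path>` cubic bezier, #ff8800→cut S892 F800: (183.3916,24.1034) → (167.5441,25.3787) → (144.9035,20.9440) → (122.5124,19.7821) → (107.4135,30.8763)

[3] `<polygon>` rectangle, #ff8800→cut S892 F800: (124.4559,110.1615) → (198.7960,110.1615) → (198.7960,93.0620) → (124.4559,93.0620) → (124.4559,110.1615) (closed)

G21
G90
G0 X212.9786 Y85.1505
M3 S892
G1 X192.4196 Y79.8306 F800
G1 X148.5919 Y60.5568
G1 X106.6246 Y44.2206
G1 X91.6470 Y47.7132
M5
G0 X183.3916 Y24.1034
M3 S892
G1 X167.5441 Y25.3787 F800
G1 X144.9035 Y20.9440
G1 X122.5124 Y19.7821
G1 X107.4135 Y30.8763
M5
G0 X124.4559 Y110.1615
M3 S892
G1 X198.7960 Y110.1615 F800
G1 X198.7960 Y93.0620
G1 X124.4559 Y93.0620
G1 X124.4559 Y110.1615
M5
G0 X0.0000 Y0.0000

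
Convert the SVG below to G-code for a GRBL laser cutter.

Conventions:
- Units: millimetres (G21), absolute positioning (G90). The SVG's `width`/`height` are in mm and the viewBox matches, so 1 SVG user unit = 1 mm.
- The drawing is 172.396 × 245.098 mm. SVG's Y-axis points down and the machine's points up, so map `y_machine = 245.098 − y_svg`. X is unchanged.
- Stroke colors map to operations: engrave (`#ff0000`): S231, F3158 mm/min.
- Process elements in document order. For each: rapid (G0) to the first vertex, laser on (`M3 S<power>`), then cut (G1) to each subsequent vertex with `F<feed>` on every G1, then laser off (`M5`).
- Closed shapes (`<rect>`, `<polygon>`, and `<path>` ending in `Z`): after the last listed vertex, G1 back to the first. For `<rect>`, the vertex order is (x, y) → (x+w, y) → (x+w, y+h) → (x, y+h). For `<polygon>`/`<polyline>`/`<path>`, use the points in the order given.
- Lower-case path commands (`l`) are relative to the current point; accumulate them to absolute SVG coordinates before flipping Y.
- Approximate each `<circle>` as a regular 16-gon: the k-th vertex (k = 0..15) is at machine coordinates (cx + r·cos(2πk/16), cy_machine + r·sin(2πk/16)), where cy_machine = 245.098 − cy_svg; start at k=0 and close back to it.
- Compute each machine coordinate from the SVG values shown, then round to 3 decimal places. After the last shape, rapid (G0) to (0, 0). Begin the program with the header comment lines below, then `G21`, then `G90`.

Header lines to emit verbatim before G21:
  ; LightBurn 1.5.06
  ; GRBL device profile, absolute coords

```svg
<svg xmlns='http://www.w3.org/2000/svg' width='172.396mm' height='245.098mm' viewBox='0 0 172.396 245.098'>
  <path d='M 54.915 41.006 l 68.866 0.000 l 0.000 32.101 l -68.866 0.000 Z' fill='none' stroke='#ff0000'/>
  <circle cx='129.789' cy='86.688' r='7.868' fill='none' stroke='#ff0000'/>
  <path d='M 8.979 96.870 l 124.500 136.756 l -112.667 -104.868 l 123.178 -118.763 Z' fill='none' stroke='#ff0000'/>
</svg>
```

viewBox `0 0 172.396 245.098` with mm width/height → 1 unit = 1 mm. Flip: y_m = 245.098 − y_svg.

**Shape 1** — `<path>` rectangle, stroke `#ff0000` → engrave (S231, F3158). Machine vertices: (54.915,204.092) → (123.781,204.092) → (123.781,171.991) → (54.915,171.991) → (54.915,204.092). Closed: final G1 returns to the first vertex.

**Shape 2** — `<circle>` circle, stroke `#ff0000` → engrave (S231, F3158). Machine vertices: (137.657,158.410) → (137.058,161.421) → (135.353,163.974) → (132.800,165.679) → (129.789,166.278) → (126.778,165.679) → (124.225,163.974) → (122.520,161.421) → (121.921,158.410) → (122.520,155.399) → (124.225,152.846) → (126.778,151.141) → (129.789,150.542) → (132.800,151.141) → (135.353,152.846) → (137.058,155.399) → (137.657,158.410). Closed: final G1 returns to the first vertex.

**Shape 3** — `<path>` closed polygon, stroke `#ff0000` → engrave (S231, F3158). Machine vertices: (8.979,148.228) → (133.479,11.472) → (20.812,116.340) → (143.990,235.103) → (8.979,148.228). Closed: final G1 returns to the first vertex.

; LightBurn 1.5.06
; GRBL device profile, absolute coords
G21
G90
G0 X54.915 Y204.092
M3 S231
G1 X123.781 Y204.092 F3158
G1 X123.781 Y171.991 F3158
G1 X54.915 Y171.991 F3158
G1 X54.915 Y204.092 F3158
M5
G0 X137.657 Y158.410
M3 S231
G1 X137.058 Y161.421 F3158
G1 X135.353 Y163.974 F3158
G1 X132.800 Y165.679 F3158
G1 X129.789 Y166.278 F3158
G1 X126.778 Y165.679 F3158
G1 X124.225 Y163.974 F3158
G1 X122.520 Y161.421 F3158
G1 X121.921 Y158.410 F3158
G1 X122.520 Y155.399 F3158
G1 X124.225 Y152.846 F3158
G1 X126.778 Y151.141 F3158
G1 X129.789 Y150.542 F3158
G1 X132.800 Y151.141 F3158
G1 X135.353 Y152.846 F3158
G1 X137.058 Y155.399 F3158
G1 X137.657 Y158.410 F3158
M5
G0 X8.979 Y148.228
M3 S231
G1 X133.479 Y11.472 F3158
G1 X20.812 Y116.340 F3158
G1 X143.990 Y235.103 F3158
G1 X8.979 Y148.228 F3158
M5
G0 X0.000 Y0.000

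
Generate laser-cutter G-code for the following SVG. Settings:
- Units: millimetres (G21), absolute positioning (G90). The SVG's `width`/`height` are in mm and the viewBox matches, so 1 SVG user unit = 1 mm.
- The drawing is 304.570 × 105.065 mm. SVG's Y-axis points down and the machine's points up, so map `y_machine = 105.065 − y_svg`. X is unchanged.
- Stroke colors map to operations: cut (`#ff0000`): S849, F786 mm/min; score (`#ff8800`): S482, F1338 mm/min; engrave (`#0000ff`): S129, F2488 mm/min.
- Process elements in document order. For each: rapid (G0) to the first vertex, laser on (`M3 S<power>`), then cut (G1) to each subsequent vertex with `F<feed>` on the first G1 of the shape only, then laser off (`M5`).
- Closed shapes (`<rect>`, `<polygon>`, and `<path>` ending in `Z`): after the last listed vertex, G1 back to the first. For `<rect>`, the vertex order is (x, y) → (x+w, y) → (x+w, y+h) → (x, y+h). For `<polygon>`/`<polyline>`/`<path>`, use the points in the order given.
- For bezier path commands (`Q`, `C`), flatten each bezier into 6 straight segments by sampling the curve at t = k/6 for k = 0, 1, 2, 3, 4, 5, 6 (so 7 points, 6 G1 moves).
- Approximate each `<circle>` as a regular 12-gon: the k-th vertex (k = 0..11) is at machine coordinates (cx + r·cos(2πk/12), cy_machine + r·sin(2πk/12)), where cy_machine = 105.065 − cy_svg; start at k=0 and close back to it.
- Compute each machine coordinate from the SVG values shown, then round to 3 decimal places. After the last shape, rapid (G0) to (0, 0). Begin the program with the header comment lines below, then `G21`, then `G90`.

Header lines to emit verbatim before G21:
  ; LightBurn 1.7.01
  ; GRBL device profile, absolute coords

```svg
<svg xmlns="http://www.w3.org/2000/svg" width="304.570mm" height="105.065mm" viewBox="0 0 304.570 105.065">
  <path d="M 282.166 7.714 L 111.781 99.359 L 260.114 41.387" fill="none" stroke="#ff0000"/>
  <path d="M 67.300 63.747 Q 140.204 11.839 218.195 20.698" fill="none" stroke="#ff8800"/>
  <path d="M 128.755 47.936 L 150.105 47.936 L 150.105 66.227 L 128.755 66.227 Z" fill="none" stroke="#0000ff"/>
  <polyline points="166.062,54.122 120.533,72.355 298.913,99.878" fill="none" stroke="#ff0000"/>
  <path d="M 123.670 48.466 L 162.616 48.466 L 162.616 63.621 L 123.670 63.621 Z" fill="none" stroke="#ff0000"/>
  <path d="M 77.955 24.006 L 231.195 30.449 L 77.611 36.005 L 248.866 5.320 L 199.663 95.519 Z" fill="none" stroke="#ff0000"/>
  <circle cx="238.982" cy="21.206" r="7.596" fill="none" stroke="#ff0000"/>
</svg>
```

; LightBurn 1.7.01
; GRBL device profile, absolute coords
G21
G90
G0 X282.166 Y97.351
M3 S849
G1 X111.781 Y5.706 F786
G1 X260.114 Y63.678
M5
G0 X67.300 Y41.318
M3 S482
G1 X91.743 Y56.933 F1338
G1 X116.468 Y69.171
G1 X141.476 Y78.034
G1 X166.766 Y83.521
G1 X192.339 Y85.632
G1 X218.195 Y84.367
M5
G0 X128.755 Y57.129
M3 S129
G1 X150.105 Y57.129 F2488
G1 X150.105 Y38.838
G1 X128.755 Y38.838
G1 X128.755 Y57.129
M5
G0 X166.062 Y50.943
M3 S849
G1 X120.533 Y32.710 F786
G1 X298.913 Y5.187
M5
G0 X123.670 Y56.599
M3 S849
G1 X162.616 Y56.599 F786
G1 X162.616 Y41.444
G1 X123.670 Y41.444
G1 X123.670 Y56.599
M5
G0 X77.955 Y81.059
M3 S849
G1 X231.195 Y74.616 F786
G1 X77.611 Y69.060
G1 X248.866 Y99.745
G1 X199.663 Y9.546
G1 X77.955 Y81.059
M5
G0 X246.578 Y83.859
M3 S849
G1 X245.560 Y87.657 F786
G1 X242.780 Y90.437
G1 X238.982 Y91.455
G1 X235.184 Y90.437
G1 X232.404 Y87.657
G1 X231.386 Y83.859
G1 X232.404 Y80.061
G1 X235.184 Y77.281
G1 X238.982 Y76.263
G1 X242.780 Y77.281
G1 X245.560 Y80.061
G1 X246.578 Y83.859
M5
G0 X0.000 Y0.000

viewBox `0 0 304.570 105.065` with mm width/height → 1 unit = 1 mm. Flip: y_m = 105.065 − y_svg.

**Shape 1** — `<path>` open polyline, stroke `#ff0000` → cut (S849, F786). Machine vertices: (282.166,97.351) → (111.781,5.706) → (260.114,63.678). Open path.

**Shape 2** — `<path>` quadratic bezier, stroke `#ff8800` → score (S482, F1338). Control points (SVG): P0=(67.300,63.747), P1=(140.204,11.839), P2=(218.195,20.698); sampled at t=k/6. Machine vertices: (67.300,41.318) → (91.743,56.933) → (116.468,69.171) → (141.476,78.034) → (166.766,83.521) → (192.339,85.632) → (218.195,84.367). Open path.

**Shape 3** — `<path>` rectangle, stroke `#0000ff` → engrave (S129, F2488). Machine vertices: (128.755,57.129) → (150.105,57.129) → (150.105,38.838) → (128.755,38.838) → (128.755,57.129). Closed: final G1 returns to the first vertex.

**Shape 4** — `<polyline>` open polyline, stroke `#ff0000` → cut (S849, F786). Machine vertices: (166.062,50.943) → (120.533,32.710) → (298.913,5.187). Open path.

**Shape 5** — `<path>` rectangle, stroke `#ff0000` → cut (S849, F786). Machine vertices: (123.670,56.599) → (162.616,56.599) → (162.616,41.444) → (123.670,41.444) → (123.670,56.599). Closed: final G1 returns to the first vertex.

**Shape 6** — `<path>` closed polygon, stroke `#ff0000` → cut (S849, F786). Machine vertices: (77.955,81.059) → (231.195,74.616) → (77.611,69.060) → (248.866,99.745) → (199.663,9.546) → (77.955,81.059). Closed: final G1 returns to the first vertex.

**Shape 7** — `<circle>` circle, stroke `#ff0000` → cut (S849, F786). Machine vertices: (246.578,83.859) → (245.560,87.657) → (242.780,90.437) → (238.982,91.455) → (235.184,90.437) → (232.404,87.657) → (231.386,83.859) → (232.404,80.061) → (235.184,77.281) → (238.982,76.263) → (242.780,77.281) → (245.560,80.061) → (246.578,83.859). Closed: final G1 returns to the first vertex.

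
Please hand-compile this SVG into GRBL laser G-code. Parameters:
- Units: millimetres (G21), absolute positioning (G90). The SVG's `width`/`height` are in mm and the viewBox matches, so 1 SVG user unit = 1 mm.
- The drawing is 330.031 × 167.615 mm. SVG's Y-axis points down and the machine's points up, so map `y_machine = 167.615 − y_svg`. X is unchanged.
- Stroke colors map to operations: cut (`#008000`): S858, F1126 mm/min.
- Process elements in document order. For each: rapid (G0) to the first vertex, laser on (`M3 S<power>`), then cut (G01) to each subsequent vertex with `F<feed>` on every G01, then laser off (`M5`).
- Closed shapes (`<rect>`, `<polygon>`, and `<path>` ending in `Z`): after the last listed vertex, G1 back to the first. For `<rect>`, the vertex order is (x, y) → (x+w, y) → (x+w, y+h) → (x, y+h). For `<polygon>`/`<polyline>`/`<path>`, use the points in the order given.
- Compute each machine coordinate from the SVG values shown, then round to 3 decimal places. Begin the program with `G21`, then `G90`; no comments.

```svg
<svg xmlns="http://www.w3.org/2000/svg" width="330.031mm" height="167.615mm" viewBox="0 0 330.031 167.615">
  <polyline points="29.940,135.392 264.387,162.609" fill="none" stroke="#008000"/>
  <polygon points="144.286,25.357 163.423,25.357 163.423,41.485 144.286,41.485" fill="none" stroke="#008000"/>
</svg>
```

G21
G90
G0 X29.940 Y32.223
M3 S858
G01 X264.387 Y5.006 F1126
M5
G0 X144.286 Y142.258
M3 S858
G01 X163.423 Y142.258 F1126
G01 X163.423 Y126.130 F1126
G01 X144.286 Y126.130 F1126
G01 X144.286 Y142.258 F1126
M5

Since the viewBox matches the mm dimensions, user units are millimetres directly. The only transform is the Y-flip y_m = 167.615 − y_svg.

Shape 1 is a line segment drawn with `<polyline>`. Its stroke #008000 means cut at S858, F1126. After flipping Y the toolpath is (29.940,32.223) → (264.387,5.006).

Shape 2 is a rectangle drawn with `<polygon>`. Its stroke #008000 means cut at S858, F1126. After flipping Y the toolpath is (144.286,142.258) → (163.423,142.258) → (163.423,126.130) → (144.286,126.130) → (144.286,142.258), returning to the start.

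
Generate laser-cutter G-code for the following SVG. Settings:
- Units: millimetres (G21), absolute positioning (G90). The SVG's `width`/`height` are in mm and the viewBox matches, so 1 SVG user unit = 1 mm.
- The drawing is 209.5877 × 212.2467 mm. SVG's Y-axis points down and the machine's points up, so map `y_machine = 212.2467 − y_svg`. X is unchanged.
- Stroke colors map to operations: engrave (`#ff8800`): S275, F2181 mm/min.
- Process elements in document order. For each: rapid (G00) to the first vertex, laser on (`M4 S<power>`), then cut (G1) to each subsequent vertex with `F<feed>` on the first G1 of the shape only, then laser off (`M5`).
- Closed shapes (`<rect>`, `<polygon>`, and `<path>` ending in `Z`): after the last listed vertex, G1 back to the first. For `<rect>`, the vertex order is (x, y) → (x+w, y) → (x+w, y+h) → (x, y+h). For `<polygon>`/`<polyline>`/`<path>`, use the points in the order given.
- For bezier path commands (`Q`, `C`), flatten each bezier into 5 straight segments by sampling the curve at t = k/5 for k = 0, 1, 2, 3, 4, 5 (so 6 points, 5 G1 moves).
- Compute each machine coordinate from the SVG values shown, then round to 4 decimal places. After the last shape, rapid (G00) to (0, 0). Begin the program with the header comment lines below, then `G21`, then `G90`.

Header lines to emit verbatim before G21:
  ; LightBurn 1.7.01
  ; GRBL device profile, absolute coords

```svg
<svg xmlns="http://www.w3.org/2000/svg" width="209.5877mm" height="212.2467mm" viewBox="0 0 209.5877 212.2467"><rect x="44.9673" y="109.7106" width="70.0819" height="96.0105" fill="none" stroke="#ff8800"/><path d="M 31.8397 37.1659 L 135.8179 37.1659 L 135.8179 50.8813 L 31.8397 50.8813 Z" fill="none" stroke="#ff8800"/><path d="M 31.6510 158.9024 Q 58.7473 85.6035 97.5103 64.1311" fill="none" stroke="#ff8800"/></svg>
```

; LightBurn 1.7.01
; GRBL device profile, absolute coords
G21
G90
G00 X44.9673 Y102.5361
M4 S275
G1 X115.0492 Y102.5361 F2181
G1 X115.0492 Y6.5256
G1 X44.9673 Y6.5256
G1 X44.9673 Y102.5361
M5
G00 X31.8397 Y175.0808
M4 S275
G1 X135.8179 Y175.0808 F2181
G1 X135.8179 Y161.3654
G1 X31.8397 Y161.3654
G1 X31.8397 Y175.0808
M5
G00 X31.6510 Y53.3443
M4 S275
G1 X42.9562 Y80.5908 F2181
G1 X55.1947 Y103.6912
G1 X68.3666 Y122.6454
G1 X82.4718 Y137.4536
G1 X97.5103 Y148.1156
M5
G00 X0.0000 Y0.0000

Since the viewBox matches the mm dimensions, user units are millimetres directly. The only transform is the Y-flip y_m = 212.2467 − y_svg.

Shape 1 is a rectangle drawn with `<rect>`. Its stroke #ff8800 means engrave at S275, F2181. After flipping Y the toolpath is (44.9673,102.5361) → (115.0492,102.5361) → (115.0492,6.5256) → (44.9673,6.5256) → (44.9673,102.5361), returning to the start.

Shape 2 is a rectangle drawn with `<path>`. Its stroke #ff8800 means engrave at S275, F2181. After flipping Y the toolpath is (31.8397,175.0808) → (135.8179,175.0808) → (135.8179,161.3654) → (31.8397,161.3654) → (31.8397,175.0808), returning to the start.

Shape 3 is a quadratic bezier drawn with `<path>`. Its stroke #ff8800 means engrave at S275, F2181. After flipping Y the toolpath is (31.6510,53.3443) → (42.9562,80.5908) → (55.1947,103.6912) → (68.3666,122.6454) → (82.4718,137.4536) → (97.5103,148.1156).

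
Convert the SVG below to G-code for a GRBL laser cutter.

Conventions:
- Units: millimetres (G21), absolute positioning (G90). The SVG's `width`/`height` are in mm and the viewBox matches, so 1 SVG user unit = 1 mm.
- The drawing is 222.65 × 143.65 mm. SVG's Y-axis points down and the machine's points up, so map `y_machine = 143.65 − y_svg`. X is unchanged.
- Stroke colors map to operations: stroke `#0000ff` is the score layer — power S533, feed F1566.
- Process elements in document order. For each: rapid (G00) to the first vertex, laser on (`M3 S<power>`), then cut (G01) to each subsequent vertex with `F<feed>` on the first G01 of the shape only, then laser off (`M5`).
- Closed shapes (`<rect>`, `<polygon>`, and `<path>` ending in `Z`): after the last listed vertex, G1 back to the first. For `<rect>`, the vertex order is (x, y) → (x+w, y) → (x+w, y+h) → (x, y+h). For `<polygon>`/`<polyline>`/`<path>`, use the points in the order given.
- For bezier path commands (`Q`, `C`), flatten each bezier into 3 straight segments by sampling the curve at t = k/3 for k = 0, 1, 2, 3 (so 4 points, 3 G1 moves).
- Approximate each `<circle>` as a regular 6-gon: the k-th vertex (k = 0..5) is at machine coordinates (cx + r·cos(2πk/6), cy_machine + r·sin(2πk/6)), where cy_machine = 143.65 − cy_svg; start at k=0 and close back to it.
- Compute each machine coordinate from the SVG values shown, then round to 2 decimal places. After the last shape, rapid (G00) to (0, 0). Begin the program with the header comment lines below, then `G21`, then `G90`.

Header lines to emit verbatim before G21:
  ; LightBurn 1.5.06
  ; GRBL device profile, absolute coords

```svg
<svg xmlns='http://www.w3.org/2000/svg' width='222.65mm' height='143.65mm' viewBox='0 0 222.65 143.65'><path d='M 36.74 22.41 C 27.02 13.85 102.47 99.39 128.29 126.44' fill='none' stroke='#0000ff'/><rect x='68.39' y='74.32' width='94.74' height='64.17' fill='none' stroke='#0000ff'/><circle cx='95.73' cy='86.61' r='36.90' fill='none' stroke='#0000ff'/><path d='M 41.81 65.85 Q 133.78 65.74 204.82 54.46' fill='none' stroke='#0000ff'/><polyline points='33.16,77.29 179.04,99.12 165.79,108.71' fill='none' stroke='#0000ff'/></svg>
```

viewBox `0 0 222.65 143.65` with mm width/height → 1 unit = 1 mm. Flip: y_m = 143.65 − y_svg.

**Shape 1** — `<path>` cubic bezier, stroke `#0000ff` → score (S533, F1566). Control points (SVG): P0=(36.74,22.41), P1=(27.02,13.85), P2=(102.47,99.39), P3=(128.29,126.44); sampled at t=k/3. Machine vertices: (36.74,121.24) → (50.42,104.08) → (90.92,58.11) → (128.29,17.21). Open path.

**Shape 2** — `<rect>` rectangle, stroke `#0000ff` → score (S533, F1566). Machine vertices: (68.39,69.33) → (163.13,69.33) → (163.13,5.16) → (68.39,5.16) → (68.39,69.33). Closed: final G1 returns to the first vertex.

**Shape 3** — `<circle>` circle, stroke `#0000ff` → score (S533, F1566). Machine vertices: (132.63,57.04) → (114.18,89.00) → (77.28,89.00) → (58.83,57.04) → (77.28,25.08) → (114.18,25.08) → (132.63,57.04). Closed: final G1 returns to the first vertex.

**Shape 4** — `<path>` quadratic bezier, stroke `#0000ff` → score (S533, F1566). Control points (SVG): P0=(41.81,65.85), P1=(133.78,65.74), P2=(204.82,54.46); sampled at t=k/3. Machine vertices: (41.81,77.80) → (100.80,79.11) → (155.13,82.91) → (204.82,89.19). Open path.

**Shape 5** — `<polyline>` open polyline, stroke `#0000ff` → score (S533, F1566). Machine vertices: (33.16,66.36) → (179.04,44.53) → (165.79,34.94). Open path.

; LightBurn 1.5.06
; GRBL device profile, absolute coords
G21
G90
G00 X36.74 Y121.24
M3 S533
G01 X50.42 Y104.08 F1566
G01 X90.92 Y58.11
G01 X128.29 Y17.21
M5
G00 X68.39 Y69.33
M3 S533
G01 X163.13 Y69.33 F1566
G01 X163.13 Y5.16
G01 X68.39 Y5.16
G01 X68.39 Y69.33
M5
G00 X132.63 Y57.04
M3 S533
G01 X114.18 Y89.00 F1566
G01 X77.28 Y89.00
G01 X58.83 Y57.04
G01 X77.28 Y25.08
G01 X114.18 Y25.08
G01 X132.63 Y57.04
M5
G00 X41.81 Y77.80
M3 S533
G01 X100.80 Y79.11 F1566
G01 X155.13 Y82.91
G01 X204.82 Y89.19
M5
G00 X33.16 Y66.36
M3 S533
G01 X179.04 Y44.53 F1566
G01 X165.79 Y34.94
M5
G00 X0.00 Y0.00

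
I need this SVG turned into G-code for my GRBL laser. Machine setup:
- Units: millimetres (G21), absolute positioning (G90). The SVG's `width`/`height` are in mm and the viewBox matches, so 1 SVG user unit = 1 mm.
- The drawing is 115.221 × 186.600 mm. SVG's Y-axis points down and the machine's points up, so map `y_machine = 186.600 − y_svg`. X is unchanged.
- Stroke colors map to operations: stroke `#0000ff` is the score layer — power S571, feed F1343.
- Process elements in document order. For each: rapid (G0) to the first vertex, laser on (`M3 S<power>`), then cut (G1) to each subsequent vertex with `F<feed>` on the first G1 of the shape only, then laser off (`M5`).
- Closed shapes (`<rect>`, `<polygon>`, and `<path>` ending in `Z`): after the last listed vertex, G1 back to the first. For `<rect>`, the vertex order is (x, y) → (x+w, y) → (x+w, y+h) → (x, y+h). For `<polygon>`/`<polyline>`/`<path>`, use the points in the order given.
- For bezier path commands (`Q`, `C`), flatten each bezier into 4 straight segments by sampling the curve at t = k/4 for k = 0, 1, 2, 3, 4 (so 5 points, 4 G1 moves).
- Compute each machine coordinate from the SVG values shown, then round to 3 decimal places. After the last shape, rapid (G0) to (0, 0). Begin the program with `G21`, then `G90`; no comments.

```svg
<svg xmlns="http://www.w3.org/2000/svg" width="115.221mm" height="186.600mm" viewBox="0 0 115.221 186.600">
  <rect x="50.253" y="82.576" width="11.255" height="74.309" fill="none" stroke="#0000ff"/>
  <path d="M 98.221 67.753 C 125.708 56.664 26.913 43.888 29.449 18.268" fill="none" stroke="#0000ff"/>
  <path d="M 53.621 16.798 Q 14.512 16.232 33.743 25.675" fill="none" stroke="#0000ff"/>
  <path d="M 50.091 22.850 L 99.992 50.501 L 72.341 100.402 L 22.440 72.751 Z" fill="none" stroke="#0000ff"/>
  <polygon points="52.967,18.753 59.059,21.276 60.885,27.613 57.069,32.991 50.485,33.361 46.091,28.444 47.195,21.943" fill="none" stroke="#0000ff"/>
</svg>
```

viewBox `0 0 115.221 186.600` with mm width/height → 1 unit = 1 mm. Flip: y_m = 186.600 − y_svg.

**Shape 1** — `<rect>` rectangle, stroke `#0000ff` → score (S571, F1343). Machine vertices: (50.253,104.024) → (61.508,104.024) → (61.508,29.715) → (50.253,29.715) → (50.253,104.024). Closed: final G1 returns to the first vertex.

**Shape 2** — `<path>` cubic bezier, stroke `#0000ff` → score (S571, F1343). Control points (SVG): P0=(98.221,67.753), P1=(125.708,56.664), P2=(26.913,43.888), P3=(29.449,18.268); sampled at t=k/4. Machine vertices: (98.221,118.847) → (98.715,127.654) → (73.192,138.140) → (42.990,151.351) → (29.449,168.332). Open path.

**Shape 3** — `<path>` quadratic bezier, stroke `#0000ff` → score (S571, F1343). Control points (SVG): P0=(53.621,16.798), P1=(14.512,16.232), P2=(33.743,25.675); sampled at t=k/4. Machine vertices: (53.621,169.802) → (37.713,169.459) → (29.097,167.866) → (27.774,165.021) → (33.743,160.925). Open path.

**Shape 4** — `<path>` regular polygon, stroke `#0000ff` → score (S571, F1343). Machine vertices: (50.091,163.750) → (99.992,136.099) → (72.341,86.198) → (22.440,113.849) → (50.091,163.750). Closed: final G1 returns to the first vertex.

**Shape 5** — `<polygon>` regular polygon, stroke `#0000ff` → score (S571, F1343). Machine vertices: (52.967,167.847) → (59.059,165.324) → (60.885,158.987) → (57.069,153.609) → (50.485,153.239) → (46.091,158.156) → (47.195,164.657) → (52.967,167.847). Closed: final G1 returns to the first vertex.

G21
G90
G0 X50.253 Y104.024
M3 S571
G1 X61.508 Y104.024 F1343
G1 X61.508 Y29.715
G1 X50.253 Y29.715
G1 X50.253 Y104.024
M5
G0 X98.221 Y118.847
M3 S571
G1 X98.715 Y127.654 F1343
G1 X73.192 Y138.140
G1 X42.990 Y151.351
G1 X29.449 Y168.332
M5
G0 X53.621 Y169.802
M3 S571
G1 X37.713 Y169.459 F1343
G1 X29.097 Y167.866
G1 X27.774 Y165.021
G1 X33.743 Y160.925
M5
G0 X50.091 Y163.750
M3 S571
G1 X99.992 Y136.099 F1343
G1 X72.341 Y86.198
G1 X22.440 Y113.849
G1 X50.091 Y163.750
M5
G0 X52.967 Y167.847
M3 S571
G1 X59.059 Y165.324 F1343
G1 X60.885 Y158.987
G1 X57.069 Y153.609
G1 X50.485 Y153.239
G1 X46.091 Y158.156
G1 X47.195 Y164.657
G1 X52.967 Y167.847
M5
G0 X0.000 Y0.000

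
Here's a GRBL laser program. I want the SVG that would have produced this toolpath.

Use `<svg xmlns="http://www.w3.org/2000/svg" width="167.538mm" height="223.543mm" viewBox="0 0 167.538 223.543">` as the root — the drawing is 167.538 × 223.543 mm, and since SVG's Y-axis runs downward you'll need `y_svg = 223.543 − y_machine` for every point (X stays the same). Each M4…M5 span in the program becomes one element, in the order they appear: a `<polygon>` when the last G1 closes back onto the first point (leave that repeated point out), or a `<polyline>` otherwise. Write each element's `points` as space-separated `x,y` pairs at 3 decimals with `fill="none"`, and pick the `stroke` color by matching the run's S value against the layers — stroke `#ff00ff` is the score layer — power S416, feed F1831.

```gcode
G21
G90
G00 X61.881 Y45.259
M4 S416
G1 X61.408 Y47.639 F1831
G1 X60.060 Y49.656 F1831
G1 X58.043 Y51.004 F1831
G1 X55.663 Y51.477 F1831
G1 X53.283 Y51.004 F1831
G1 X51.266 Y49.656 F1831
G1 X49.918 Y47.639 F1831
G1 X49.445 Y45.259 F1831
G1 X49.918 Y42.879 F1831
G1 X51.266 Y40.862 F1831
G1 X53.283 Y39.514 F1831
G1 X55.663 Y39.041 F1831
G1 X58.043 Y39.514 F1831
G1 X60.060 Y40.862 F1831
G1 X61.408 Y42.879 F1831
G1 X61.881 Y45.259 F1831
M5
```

<svg xmlns="http://www.w3.org/2000/svg" width="167.538mm" height="223.543mm" viewBox="0 0 167.538 223.543">
  <polygon points="61.881,178.284 61.408,175.904 60.060,173.887 58.043,172.539 55.663,172.066 53.283,172.539 51.266,173.887 49.918,175.904 49.445,178.284 49.918,180.664 51.266,182.681 53.283,184.029 55.663,184.502 58.043,184.029 60.060,182.681 61.408,180.664" fill="none" stroke="#ff00ff"/>
</svg>

Machine Y-up, SVG Y-down with viewBox height 223.543, so y_svg = 223.543 − y_machine; X carries over. Every run uses S416, so all elements get stroke `#ff00ff` (score).

Run 1: The run returns to its start, so emit a `<polygon>` with points (Y-flipped): 61.881,178.284 61.408,175.904 60.060,173.887 58.043,172.539 55.663,172.066 53.283,172.539 51.266,173.887 49.918,175.904 49.445,178.284 49.918,180.664 51.266,182.681 53.283,184.029 55.663,184.502 58.043,184.029 60.060,182.681 61.408,180.664.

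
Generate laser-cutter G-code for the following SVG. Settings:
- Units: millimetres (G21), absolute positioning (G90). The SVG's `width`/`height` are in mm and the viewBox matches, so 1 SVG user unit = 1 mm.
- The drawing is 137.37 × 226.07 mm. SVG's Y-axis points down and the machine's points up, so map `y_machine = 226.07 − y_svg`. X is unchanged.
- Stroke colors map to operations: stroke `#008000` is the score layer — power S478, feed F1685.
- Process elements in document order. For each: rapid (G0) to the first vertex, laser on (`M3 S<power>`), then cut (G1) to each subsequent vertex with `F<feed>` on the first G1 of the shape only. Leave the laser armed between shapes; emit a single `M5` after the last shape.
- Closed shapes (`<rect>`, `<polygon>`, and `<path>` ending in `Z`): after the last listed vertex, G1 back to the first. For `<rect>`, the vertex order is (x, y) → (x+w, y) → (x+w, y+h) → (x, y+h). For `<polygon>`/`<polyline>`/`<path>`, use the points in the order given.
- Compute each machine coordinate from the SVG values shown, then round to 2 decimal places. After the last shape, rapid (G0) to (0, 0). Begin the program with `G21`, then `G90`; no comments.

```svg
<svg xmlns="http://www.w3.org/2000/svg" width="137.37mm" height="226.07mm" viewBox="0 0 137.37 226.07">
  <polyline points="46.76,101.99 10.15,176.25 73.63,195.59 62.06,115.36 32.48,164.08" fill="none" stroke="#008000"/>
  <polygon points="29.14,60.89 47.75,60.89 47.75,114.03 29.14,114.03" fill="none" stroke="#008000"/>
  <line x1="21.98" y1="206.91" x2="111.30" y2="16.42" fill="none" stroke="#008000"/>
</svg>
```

viewBox `0 0 137.37 226.07` with mm width/height → 1 unit = 1 mm. Flip: y_m = 226.07 − y_svg.

**Shape 1** — `<polyline>` open polyline, stroke `#008000` → score (S478, F1685). Machine vertices: (46.76,124.08) → (10.15,49.82) → (73.63,30.48) → (62.06,110.71) → (32.48,61.99). Open path.

**Shape 2** — `<polygon>` rectangle, stroke `#008000` → score (S478, F1685). Machine vertices: (29.14,165.18) → (47.75,165.18) → (47.75,112.04) → (29.14,112.04) → (29.14,165.18). Closed: final G1 returns to the first vertex.

**Shape 3** — `<line>` line segment, stroke `#008000` → score (S478, F1685). Machine vertices: (21.98,19.16) → (111.30,209.65). Open path.

G21
G90
G0 X46.76 Y124.08
M3 S478
G1 X10.15 Y49.82 F1685
G1 X73.63 Y30.48
G1 X62.06 Y110.71
G1 X32.48 Y61.99
G0 X29.14 Y165.18
M3 S478
G1 X47.75 Y165.18 F1685
G1 X47.75 Y112.04
G1 X29.14 Y112.04
G1 X29.14 Y165.18
G0 X21.98 Y19.16
M3 S478
G1 X111.30 Y209.65 F1685
M5
G0 X0.00 Y0.00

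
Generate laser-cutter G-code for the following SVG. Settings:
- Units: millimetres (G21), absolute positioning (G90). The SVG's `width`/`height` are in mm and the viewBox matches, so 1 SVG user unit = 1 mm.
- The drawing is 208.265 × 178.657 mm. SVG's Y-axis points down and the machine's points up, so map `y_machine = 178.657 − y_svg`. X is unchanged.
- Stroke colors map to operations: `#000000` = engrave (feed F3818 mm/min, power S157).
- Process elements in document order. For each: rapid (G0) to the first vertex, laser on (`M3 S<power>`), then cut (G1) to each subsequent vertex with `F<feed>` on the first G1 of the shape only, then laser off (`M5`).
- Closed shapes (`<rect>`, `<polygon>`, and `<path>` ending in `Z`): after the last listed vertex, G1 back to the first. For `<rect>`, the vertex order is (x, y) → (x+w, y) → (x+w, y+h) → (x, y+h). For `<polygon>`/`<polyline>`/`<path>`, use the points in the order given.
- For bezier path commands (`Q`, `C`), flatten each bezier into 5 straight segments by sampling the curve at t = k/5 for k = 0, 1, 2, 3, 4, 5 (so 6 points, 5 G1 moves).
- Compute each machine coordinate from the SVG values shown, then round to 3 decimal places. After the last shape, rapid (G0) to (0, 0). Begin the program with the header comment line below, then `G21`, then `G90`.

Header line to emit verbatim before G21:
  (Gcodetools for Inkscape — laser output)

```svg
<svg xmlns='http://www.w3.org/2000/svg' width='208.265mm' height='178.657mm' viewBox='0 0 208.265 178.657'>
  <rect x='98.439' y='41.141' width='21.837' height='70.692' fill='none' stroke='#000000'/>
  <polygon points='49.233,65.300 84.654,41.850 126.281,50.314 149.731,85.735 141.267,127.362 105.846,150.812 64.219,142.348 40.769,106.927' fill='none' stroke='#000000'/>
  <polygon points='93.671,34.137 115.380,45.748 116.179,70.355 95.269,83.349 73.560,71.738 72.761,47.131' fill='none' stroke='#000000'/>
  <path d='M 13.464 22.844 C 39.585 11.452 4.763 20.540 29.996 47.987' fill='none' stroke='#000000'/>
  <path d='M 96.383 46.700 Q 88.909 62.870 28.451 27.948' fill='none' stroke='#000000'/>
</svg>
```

(Gcodetools for Inkscape — laser output)
G21
G90
G0 X98.439 Y137.516
M3 S157
G1 X120.276 Y137.516 F3818
G1 X120.276 Y66.824
G1 X98.439 Y66.824
G1 X98.439 Y137.516
M5
G0 X49.233 Y113.357
M3 S157
G1 X84.654 Y136.807 F3818
G1 X126.281 Y128.343
G1 X149.731 Y92.922
G1 X141.267 Y51.295
G1 X105.846 Y27.845
G1 X64.219 Y36.309
G1 X40.769 Y71.730
G1 X49.233 Y113.357
M5
G0 X93.671 Y144.520
M3 S157
G1 X115.380 Y132.909 F3818
G1 X116.179 Y108.302
G1 X95.269 Y95.308
G1 X73.560 Y106.919
G1 X72.761 Y131.526
G1 X93.671 Y144.520
M5
G0 X13.464 Y155.813
M3 S157
G1 X22.791 Y160.208 F3818
G1 X23.300 Y159.789
G1 X20.799 Y154.658
G1 X21.095 Y144.918
G1 X29.996 Y130.670
M5
G0 X96.383 Y131.957
M3 S157
G1 X91.274 Y127.533 F3818
G1 X81.926 Y127.196
G1 X68.340 Y130.946
G1 X50.515 Y138.784
G1 X28.451 Y150.709
M5
G0 X0.000 Y0.000

1 u = 1 mm; y_m = 178.657 − y.

[1] `<rect>` rectangle, #000000→engrave S157 F3818: (98.439,137.516) → (120.276,137.516) → (120.276,66.824) → (98.439,66.824) → (98.439,137.516) (closed)

[2] `<polygon>` regular polygon, #000000→engrave S157 F3818: (49.233,113.357) → (84.654,136.807) → (126.281,128.343) → (149.731,92.922) → (141.267,51.295) → (105.846,27.845) → (64.219,36.309) → (40.769,71.730) → (49.233,113.357) (closed)

[3] `<polygon>` regular polygon, #000000→engrave S157 F3818: (93.671,144.520) → (115.380,132.909) → (116.179,108.302) → (95.269,95.308) → (73.560,106.919) → (72.761,131.526) → (93.671,144.520) (closed)

[4] `<path>` cubic bezier, #000000→engrave S157 F3818: (13.464,155.813) → (22.791,160.208) → (23.300,159.789) → (20.799,154.658) → (21.095,144.918) → (29.996,130.670)

[5] `<path>` quadratic bezier, #000000→engrave S157 F3818: (96.383,131.957) → (91.274,127.533) → (81.926,127.196) → (68.340,130.946) → (50.515,138.784) → (28.451,150.709)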